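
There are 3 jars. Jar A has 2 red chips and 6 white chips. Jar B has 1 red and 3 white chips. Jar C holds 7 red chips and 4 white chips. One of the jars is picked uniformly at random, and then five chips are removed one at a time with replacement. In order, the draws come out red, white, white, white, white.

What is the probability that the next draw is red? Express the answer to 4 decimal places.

0.2754

For each hypothesis, P(data | H) works out to: P(data | jar A) = (2/8)(6/8)(6/8)(6/8)(6/8) = 0.079102; P(data | jar B) = (1/4)(3/4)(3/4)(3/4)(3/4) = 0.079102; P(data | jar C) = (7/11)(4/11)(4/11)(4/11)(4/11) = 0.011127.
Weighting by the prior gives 1/3 · 0.079102 = 0.026367, 1/3 · 0.079102 = 0.026367, 1/3 · 0.011127 = 0.003709; these sum to 0.056443.
Normalising, the posterior is P(jar A | data) = 0.46714, P(jar B | data) = 0.46714, P(jar C | data) = 0.065711.
So P(red next | data) = Σ P(red next | H) P(H | data) = (1/4)(0.46714) + (1/4)(0.46714) + (7/11)(0.065711) = 0.27539.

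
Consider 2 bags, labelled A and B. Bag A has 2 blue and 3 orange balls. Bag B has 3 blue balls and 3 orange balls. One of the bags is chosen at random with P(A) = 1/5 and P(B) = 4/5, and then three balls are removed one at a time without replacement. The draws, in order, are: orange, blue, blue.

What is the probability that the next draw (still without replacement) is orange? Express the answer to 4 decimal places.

The likelihood of the observed sequence under each hypothesis: P(data | bag A) = (3/5)(2/4)(1/3) = 1/10; P(data | bag B) = (3/6)(3/5)(2/4) = 3/20.
Weighting by the prior gives 1/5 · 1/10 = 1/50, 4/5 · 3/20 = 3/25; summing to 7/50.
Dividing through by the total gives posterior P(bag A | data) = 1/7, P(bag B | data) = 6/7.
Averaging over the posterior, P(orange next | data) = (1)(1/7) + (2/3)(6/7) = 5/7.

0.7143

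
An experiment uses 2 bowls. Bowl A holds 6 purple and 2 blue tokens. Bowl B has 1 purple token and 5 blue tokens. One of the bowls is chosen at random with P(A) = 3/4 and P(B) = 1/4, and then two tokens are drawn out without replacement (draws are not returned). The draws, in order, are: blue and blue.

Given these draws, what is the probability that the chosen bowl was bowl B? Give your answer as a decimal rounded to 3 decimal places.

For each hypothesis, P(data | H) works out to: P(data | bowl A) = (2/8)(1/7) = 1/28; P(data | bowl B) = (5/6)(4/5) = 2/3.
Weighting by the prior gives 3/4 · 1/28 = 3/112, 1/4 · 2/3 = 1/6; these sum to 65/336.
Hence P(bowl B | data) = (1/6) / (65/336) = 56/65.

0.862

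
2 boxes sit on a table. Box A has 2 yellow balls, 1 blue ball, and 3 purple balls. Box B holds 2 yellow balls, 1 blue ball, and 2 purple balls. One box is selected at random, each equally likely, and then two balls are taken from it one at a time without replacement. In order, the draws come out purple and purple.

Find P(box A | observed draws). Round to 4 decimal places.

The likelihood of the observed sequence under each hypothesis: P(data | box A) = (3/6)(2/5) = 1/5; P(data | box B) = (2/5)(1/4) = 1/10.
Multiplying each by its prior: 1/2 · 1/5 = 1/10, 1/2 · 1/10 = 1/20; summing to 3/20.
Therefore the posterior P(box A | data) = (1/10) / (3/20) = 2/3.

0.6667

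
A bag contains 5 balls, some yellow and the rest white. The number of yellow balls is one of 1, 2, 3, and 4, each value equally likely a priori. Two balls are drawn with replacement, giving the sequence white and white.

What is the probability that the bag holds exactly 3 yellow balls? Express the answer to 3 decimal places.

0.133

Compute the likelihood of the observed sequence for each case: P(data | r = 1) = (4/5)(4/5) = 16/25; P(data | r = 2) = (3/5)(3/5) = 9/25; P(data | r = 3) = (2/5)(2/5) = 4/25; P(data | r = 4) = (1/5)(1/5) = 1/25.
Weighting by the prior gives 1/4 · 16/25 = 4/25, 1/4 · 9/25 = 9/100, 1/4 · 4/25 = 1/25, 1/4 · 1/25 = 1/100; summing to 3/10.
Therefore the posterior P(r = 3 | data) = (1/25) / (3/10) = 2/15.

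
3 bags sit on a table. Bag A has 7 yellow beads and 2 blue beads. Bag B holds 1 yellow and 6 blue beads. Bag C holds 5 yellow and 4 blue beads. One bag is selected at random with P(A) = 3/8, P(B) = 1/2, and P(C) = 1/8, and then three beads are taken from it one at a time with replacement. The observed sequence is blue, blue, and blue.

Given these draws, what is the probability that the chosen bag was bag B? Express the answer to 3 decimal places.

Under each hypothesis, the probability of the observed sequence is: P(data | bag A) = (2/9)(2/9)(2/9) = 0.010974; P(data | bag B) = (6/7)(6/7)(6/7) = 0.62974; P(data | bag C) = (4/9)(4/9)(4/9) = 0.087791.
Multiplying each by its prior: 3/8 · 0.010974 = 0.0041152, 1/2 · 0.62974 = 0.31487, 1/8 · 0.087791 = 0.010974; these sum to 0.32996.
So P(bag B | data) = (0.31487) / (0.32996) = 0.95427.

0.954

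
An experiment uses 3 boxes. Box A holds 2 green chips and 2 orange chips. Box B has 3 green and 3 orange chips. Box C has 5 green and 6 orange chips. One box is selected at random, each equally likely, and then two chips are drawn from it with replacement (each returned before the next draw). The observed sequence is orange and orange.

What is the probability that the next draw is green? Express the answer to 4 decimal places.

Compute the likelihood of the observed sequence for each case: P(data | box A) = (2/4)(2/4) = 1/4; P(data | box B) = (3/6)(3/6) = 1/4; P(data | box C) = (6/11)(6/11) = 36/121.
Weighting by the prior gives 1/3 · 1/4 = 1/12, 1/3 · 1/4 = 1/12, 1/3 · 36/121 = 12/121; with total 193/726.
The posterior is then P(box A | data) = 0.31347, P(box B | data) = 0.31347, P(box C | data) = 0.37306.
So P(green next | data) = Σ P(green next | H) P(H | data) = (1/2)(0.31347) + (1/2)(0.31347) + (5/11)(0.37306) = 0.48304.

0.4830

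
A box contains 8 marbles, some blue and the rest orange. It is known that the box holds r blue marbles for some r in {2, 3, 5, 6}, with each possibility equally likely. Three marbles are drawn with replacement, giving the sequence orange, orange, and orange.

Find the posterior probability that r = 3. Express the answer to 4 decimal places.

0.3324

For each hypothesis, P(data | H) works out to: P(data | r = 2) = (6/8)(6/8)(6/8) = 0.42188; P(data | r = 3) = (5/8)(5/8)(5/8) = 0.24414; P(data | r = 5) = (3/8)(3/8)(3/8) = 0.052734; P(data | r = 6) = (2/8)(2/8)(2/8) = 0.015625.
Weighting by the prior gives 1/4 · 0.42188 = 0.10547, 1/4 · 0.24414 = 0.061035, 1/4 · 0.052734 = 0.013184, 1/4 · 0.015625 = 0.0039062; with total 0.18359.
Therefore the posterior P(r = 3 | data) = (0.061035) / (0.18359) = 0.33245.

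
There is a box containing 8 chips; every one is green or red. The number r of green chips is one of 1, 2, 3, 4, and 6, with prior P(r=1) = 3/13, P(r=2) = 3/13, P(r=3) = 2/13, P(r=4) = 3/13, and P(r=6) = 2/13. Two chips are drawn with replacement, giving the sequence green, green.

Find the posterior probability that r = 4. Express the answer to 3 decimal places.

0.314

Compute the likelihood of the observed sequence for each case: P(data | r = 1) = (1/8)(1/8) = 1/64; P(data | r = 2) = (2/8)(2/8) = 1/16; P(data | r = 3) = (3/8)(3/8) = 9/64; P(data | r = 4) = (4/8)(4/8) = 1/4; P(data | r = 6) = (6/8)(6/8) = 9/16.
Weighting by the prior gives 3/13 · 1/64 = 3/832, 3/13 · 1/16 = 3/208, 2/13 · 9/64 = 9/416, 3/13 · 1/4 = 3/52, 2/13 · 9/16 = 9/104; these sum to 153/832.
So P(r = 4 | data) = (3/52) / (153/832) = 16/51.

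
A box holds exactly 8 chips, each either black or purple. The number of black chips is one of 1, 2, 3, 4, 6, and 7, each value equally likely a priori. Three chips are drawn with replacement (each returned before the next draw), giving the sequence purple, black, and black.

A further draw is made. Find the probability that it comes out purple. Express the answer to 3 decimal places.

0.415

The likelihood of the observed sequence under each hypothesis: P(data | r = 1) = (7/8)(1/8)(1/8) = 0.013672; P(data | r = 2) = (6/8)(2/8)(2/8) = 0.046875; P(data | r = 3) = (5/8)(3/8)(3/8) = 0.087891; P(data | r = 4) = (4/8)(4/8)(4/8) = 0.125; P(data | r = 6) = (2/8)(6/8)(6/8) = 0.14062; P(data | r = 7) = (1/8)(7/8)(7/8) = 0.095703.
Multiplying each by its prior: 1/6 · 0.013672 = 0.0022786, 1/6 · 0.046875 = 0.0078125, 1/6 · 0.087891 = 0.014648, 1/6 · 0.125 = 0.020833, 1/6 · 0.14062 = 0.023438, 1/6 · 0.095703 = 0.015951; with total 0.084961.
Dividing through by the total gives posterior P(r = 1 | data) = 0.02682, P(r = 2 | data) = 0.091954, P(r = 3 | data) = 0.17241, P(r = 4 | data) = 0.24521, P(r = 6 | data) = 0.27586, P(r = 7 | data) = 0.18774.
Averaging over the posterior, P(purple next | data) = (7/8)(0.02682) + (3/4)(0.091954) + (5/8)(0.17241) + (1/2)(0.24521) + (1/4)(0.27586) + (1/8)(0.18774) = 0.41523.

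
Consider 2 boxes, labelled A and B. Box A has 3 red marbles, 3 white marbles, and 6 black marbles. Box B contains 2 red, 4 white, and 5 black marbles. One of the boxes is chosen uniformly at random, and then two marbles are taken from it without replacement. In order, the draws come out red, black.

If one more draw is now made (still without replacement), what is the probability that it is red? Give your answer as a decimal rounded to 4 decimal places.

0.1644

Under each hypothesis, the probability of the observed sequence is: P(data | box A) = (3/12)(6/11) = 3/22; P(data | box B) = (2/11)(5/10) = 1/11.
Multiplying each by its prior: 1/2 · 3/22 = 3/44, 1/2 · 1/11 = 1/22; summing to 5/44.
The posterior is then P(box A | data) = 3/5, P(box B | data) = 2/5.
So P(red next | data) = Σ P(red next | H) P(H | data) = (1/5)(3/5) + (1/9)(2/5) = 37/225.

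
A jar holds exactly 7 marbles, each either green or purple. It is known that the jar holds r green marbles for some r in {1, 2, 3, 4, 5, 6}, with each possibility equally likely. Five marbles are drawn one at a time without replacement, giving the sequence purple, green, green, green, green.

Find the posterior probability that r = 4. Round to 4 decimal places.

0.1071

The likelihood of the observed sequence under each hypothesis: P(data | r = 1) = (6/7)(1/6)(0/5) = 0; P(data | r = 2) = (5/7)(2/6)(1/5)(0/4) = 0; P(data | r = 3) = (4/7)(3/6)(2/5)(1/4)(0/3) = 0; P(data | r = 4) = (3/7)(4/6)(3/5)(2/4)(1/3) = 1/35; P(data | r = 5) = (2/7)(5/6)(4/5)(3/4)(2/3) = 2/21; P(data | r = 6) = (1/7)(6/6)(5/5)(4/4)(3/3) = 1/7.
Multiplying each by its prior: 1/6 · 0 = 0, 1/6 · 0 = 0, 1/6 · 0 = 0, 1/6 · 1/35 = 1/210, 1/6 · 2/21 = 1/63, 1/6 · 1/7 = 1/42; these sum to 2/45.
Hence P(r = 4 | data) = (1/210) / (2/45) = 3/28.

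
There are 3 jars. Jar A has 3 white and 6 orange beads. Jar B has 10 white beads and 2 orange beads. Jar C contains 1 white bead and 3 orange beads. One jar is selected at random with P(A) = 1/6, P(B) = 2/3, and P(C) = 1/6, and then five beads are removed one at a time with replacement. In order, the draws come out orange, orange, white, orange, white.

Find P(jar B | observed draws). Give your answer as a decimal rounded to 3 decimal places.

0.178

The likelihood of the observed sequence under each hypothesis: P(data | jar A) = (6/9)(6/9)(3/9)(6/9)(3/9) = 0.032922; P(data | jar B) = (2/12)(2/12)(10/12)(2/12)(10/12) = 0.003215; P(data | jar C) = (3/4)(3/4)(1/4)(3/4)(1/4) = 0.026367.
The prior-weighted likelihoods are 1/6 · 0.032922 = 0.005487, 2/3 · 0.003215 = 0.0021433, 1/6 · 0.026367 = 0.0043945; these sum to 0.012025.
By Bayes' rule, P(jar B | data) = (0.0021433) / (0.012025) = 0.17824.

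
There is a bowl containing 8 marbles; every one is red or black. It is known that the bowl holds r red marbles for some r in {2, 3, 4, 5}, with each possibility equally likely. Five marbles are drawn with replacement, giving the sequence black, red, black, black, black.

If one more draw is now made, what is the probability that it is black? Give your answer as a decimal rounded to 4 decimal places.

0.6411

The likelihood of the observed sequence under each hypothesis: P(data | r = 2) = (6/8)(2/8)(6/8)(6/8)(6/8) = 0.079102; P(data | r = 3) = (5/8)(3/8)(5/8)(5/8)(5/8) = 0.05722; P(data | r = 4) = (4/8)(4/8)(4/8)(4/8)(4/8) = 0.03125; P(data | r = 5) = (3/8)(5/8)(3/8)(3/8)(3/8) = 0.01236.
Multiplying each by its prior: 1/4 · 0.079102 = 0.019775, 1/4 · 0.05722 = 0.014305, 1/4 · 0.03125 = 0.0078125, 1/4 · 0.01236 = 0.0030899; with total 0.044983.
The posterior is then P(r = 2 | data) = 0.43962, P(r = 3 | data) = 0.31801, P(r = 4 | data) = 0.17368, P(r = 5 | data) = 0.068691.
So P(black next | data) = Σ P(black next | H) P(H | data) = (3/4)(0.43962) + (5/8)(0.31801) + (1/2)(0.17368) + (3/8)(0.068691) = 0.64107.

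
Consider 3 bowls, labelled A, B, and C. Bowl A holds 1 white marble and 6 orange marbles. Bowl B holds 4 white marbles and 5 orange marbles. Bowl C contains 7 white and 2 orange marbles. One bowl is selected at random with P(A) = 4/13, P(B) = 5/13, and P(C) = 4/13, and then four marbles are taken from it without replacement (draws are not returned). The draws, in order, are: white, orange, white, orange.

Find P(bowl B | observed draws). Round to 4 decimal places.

For each hypothesis, P(data | H) works out to: P(data | bowl A) = (1/7)(6/6)(0/5) = 0; P(data | bowl B) = (4/9)(5/8)(3/7)(4/6) = 5/63; P(data | bowl C) = (7/9)(2/8)(6/7)(1/6) = 1/36.
Weighting by the prior gives 4/13 · 0 = 0, 5/13 · 5/63 = 25/819, 4/13 · 1/36 = 1/117; these sum to 32/819.
So P(bowl B | data) = (25/819) / (32/819) = 25/32.

0.7813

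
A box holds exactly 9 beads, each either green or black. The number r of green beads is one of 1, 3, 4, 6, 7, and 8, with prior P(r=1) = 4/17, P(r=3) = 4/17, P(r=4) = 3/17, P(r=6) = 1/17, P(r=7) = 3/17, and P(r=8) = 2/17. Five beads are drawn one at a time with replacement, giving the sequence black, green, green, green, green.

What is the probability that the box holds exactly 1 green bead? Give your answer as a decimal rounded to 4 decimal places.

0.0010

For each hypothesis, P(data | H) works out to: P(data | r = 1) = (8/9)(1/9)(1/9)(1/9)(1/9) = 0.00013548; P(data | r = 3) = (6/9)(3/9)(3/9)(3/9)(3/9) = 0.0082305; P(data | r = 4) = (5/9)(4/9)(4/9)(4/9)(4/9) = 0.021677; P(data | r = 6) = (3/9)(6/9)(6/9)(6/9)(6/9) = 0.065844; P(data | r = 7) = (2/9)(7/9)(7/9)(7/9)(7/9) = 0.081322; P(data | r = 8) = (1/9)(8/9)(8/9)(8/9)(8/9) = 0.069366.
Multiplying each by its prior: 4/17 · 0.00013548 = 3.1878e-05, 4/17 · 0.0082305 = 0.0019366, 3/17 · 0.021677 = 0.0038253, 1/17 · 0.065844 = 0.0038732, 3/17 · 0.081322 = 0.014351, 2/17 · 0.069366 = 0.0081607; with total 0.032179.
So P(r = 1 | data) = (3.1878e-05) / (0.032179) = 0.00099065.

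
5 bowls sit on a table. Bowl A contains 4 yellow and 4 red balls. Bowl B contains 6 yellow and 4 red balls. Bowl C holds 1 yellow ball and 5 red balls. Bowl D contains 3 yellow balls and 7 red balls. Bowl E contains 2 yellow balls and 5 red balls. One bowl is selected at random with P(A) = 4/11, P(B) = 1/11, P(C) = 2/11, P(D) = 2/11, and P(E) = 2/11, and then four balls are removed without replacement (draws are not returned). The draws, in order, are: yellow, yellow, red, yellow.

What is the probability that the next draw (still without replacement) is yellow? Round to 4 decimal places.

The likelihood of the observed sequence under each hypothesis: P(data | bowl A) = (4/8)(3/7)(4/6)(2/5) = 2/35; P(data | bowl B) = (6/10)(5/9)(4/8)(4/7) = 2/21; P(data | bowl C) = (1/6)(0/5) = 0; P(data | bowl D) = (3/10)(2/9)(7/8)(1/7) = 1/120; P(data | bowl E) = (2/7)(1/6)(5/5)(0/4) = 0.
Multiplying each by its prior: 4/11 · 2/35 = 8/385, 1/11 · 2/21 = 2/231, 2/11 · 0 = 0, 2/11 · 1/120 = 1/660, 2/11 · 0 = 0; these sum to 13/420.
The posterior is then P(bowl A | data) = 96/143, P(bowl B | data) = 40/143, P(bowl C | data) = 0, P(bowl D | data) = 7/143, P(bowl E | data) = 0.
So P(yellow next | data) = Σ P(yellow next | H) P(H | data) = (1/4)(96/143) + (1/2)(40/143) + (0)(7/143) = 4/13.

0.3077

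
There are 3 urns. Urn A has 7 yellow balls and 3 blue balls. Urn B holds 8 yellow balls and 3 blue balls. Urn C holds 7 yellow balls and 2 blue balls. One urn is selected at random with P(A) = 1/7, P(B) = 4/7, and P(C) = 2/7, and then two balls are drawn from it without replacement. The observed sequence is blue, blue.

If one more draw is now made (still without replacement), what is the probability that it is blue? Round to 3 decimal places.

For each hypothesis, P(data | H) works out to: P(data | urn A) = (3/10)(2/9) = 0.066667; P(data | urn B) = (3/11)(2/10) = 0.054545; P(data | urn C) = (2/9)(1/8) = 0.027778.
Weighting by the prior gives 1/7 · 0.066667 = 0.0095238, 4/7 · 0.054545 = 0.031169, 2/7 · 0.027778 = 0.0079365; these sum to 0.048629.
Dividing through by the total gives posterior P(urn A | data) = 0.19585, P(urn B | data) = 0.64095, P(urn C | data) = 0.1632.
So P(blue next | data) = Σ P(blue next | H) P(H | data) = (1/8)(0.19585) + (1/9)(0.64095) + (0)(0.1632) = 0.095697.

0.096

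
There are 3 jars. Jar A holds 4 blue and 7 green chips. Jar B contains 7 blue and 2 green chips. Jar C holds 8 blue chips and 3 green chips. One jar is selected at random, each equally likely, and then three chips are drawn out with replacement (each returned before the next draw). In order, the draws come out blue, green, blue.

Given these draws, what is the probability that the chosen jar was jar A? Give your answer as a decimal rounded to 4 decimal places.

0.2319

Under each hypothesis, the probability of the observed sequence is: P(data | jar A) = (4/11)(7/11)(4/11) = 0.084147; P(data | jar B) = (7/9)(2/9)(7/9) = 0.13443; P(data | jar C) = (8/11)(3/11)(8/11) = 0.14425.
Weighting by the prior gives 1/3 · 0.084147 = 0.028049, 1/3 · 0.13443 = 0.04481, 1/3 · 0.14425 = 0.048084; with total 0.12094.
Hence P(jar A | data) = (0.028049) / (0.12094) = 0.23192.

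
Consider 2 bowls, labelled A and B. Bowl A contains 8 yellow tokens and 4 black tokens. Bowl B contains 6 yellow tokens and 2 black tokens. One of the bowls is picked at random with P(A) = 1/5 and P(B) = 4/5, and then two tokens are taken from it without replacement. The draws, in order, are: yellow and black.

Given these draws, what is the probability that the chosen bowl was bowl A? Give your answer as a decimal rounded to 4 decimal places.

Compute the likelihood of the observed sequence for each case: P(data | bowl A) = (8/12)(4/11) = 0.24242; P(data | bowl B) = (6/8)(2/7) = 0.21429.
Weighting by the prior gives 1/5 · 0.24242 = 0.048485, 4/5 · 0.21429 = 0.17143; with total 0.21991.
Hence P(bowl A | data) = (0.048485) / (0.21991) = 0.22047.

0.2205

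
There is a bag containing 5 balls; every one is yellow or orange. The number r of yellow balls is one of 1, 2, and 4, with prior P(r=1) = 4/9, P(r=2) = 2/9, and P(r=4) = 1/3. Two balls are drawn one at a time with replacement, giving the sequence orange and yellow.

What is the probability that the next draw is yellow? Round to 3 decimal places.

0.440

The likelihood of the observed sequence under each hypothesis: P(data | r = 1) = (4/5)(1/5) = 4/25; P(data | r = 2) = (3/5)(2/5) = 6/25; P(data | r = 4) = (1/5)(4/5) = 4/25.
Multiplying each by its prior: 4/9 · 4/25 = 16/225, 2/9 · 6/25 = 4/75, 1/3 · 4/25 = 4/75; these sum to 8/45.
Normalising, the posterior is P(r = 1 | data) = 2/5, P(r = 2 | data) = 3/10, P(r = 4 | data) = 3/10.
Averaging over the posterior, P(yellow next | data) = (1/5)(2/5) + (2/5)(3/10) + (4/5)(3/10) = 11/25.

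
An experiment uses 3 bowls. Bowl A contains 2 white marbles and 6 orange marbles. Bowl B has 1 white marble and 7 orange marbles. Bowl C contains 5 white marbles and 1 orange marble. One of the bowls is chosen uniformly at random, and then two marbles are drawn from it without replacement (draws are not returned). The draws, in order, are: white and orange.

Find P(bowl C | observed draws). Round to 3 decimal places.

0.329

For each hypothesis, P(data | H) works out to: P(data | bowl A) = (2/8)(6/7) = 3/14; P(data | bowl B) = (1/8)(7/7) = 1/8; P(data | bowl C) = (5/6)(1/5) = 1/6.
The prior-weighted likelihoods are 1/3 · 3/14 = 1/14, 1/3 · 1/8 = 1/24, 1/3 · 1/6 = 1/18; summing to 85/504.
Therefore the posterior P(bowl C | data) = (1/18) / (85/504) = 28/85.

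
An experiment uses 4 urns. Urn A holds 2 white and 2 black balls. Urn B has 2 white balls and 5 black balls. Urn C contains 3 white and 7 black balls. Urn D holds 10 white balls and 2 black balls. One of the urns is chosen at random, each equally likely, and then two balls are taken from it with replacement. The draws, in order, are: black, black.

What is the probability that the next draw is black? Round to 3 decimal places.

For each hypothesis, P(data | H) works out to: P(data | urn A) = (2/4)(2/4) = 0.25; P(data | urn B) = (5/7)(5/7) = 0.5102; P(data | urn C) = (7/10)(7/10) = 0.49; P(data | urn D) = (2/12)(2/12) = 0.027778.
Weighting by the prior gives 1/4 · 0.25 = 0.0625, 1/4 · 0.5102 = 0.12755, 1/4 · 0.49 = 0.1225, 1/4 · 0.027778 = 0.0069444; summing to 0.3195.
Normalising, the posterior is P(urn A | data) = 0.19562, P(urn B | data) = 0.39923, P(urn C | data) = 0.38342, P(urn D | data) = 0.021736.
The predictive probability is P(black next | data) = (1/2)(0.19562) + (5/7)(0.39923) + (7/10)(0.38342) + (1/6)(0.021736) = 0.65499.

0.655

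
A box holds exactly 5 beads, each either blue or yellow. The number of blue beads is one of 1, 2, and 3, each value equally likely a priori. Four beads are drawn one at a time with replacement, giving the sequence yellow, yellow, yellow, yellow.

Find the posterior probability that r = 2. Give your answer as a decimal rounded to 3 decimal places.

0.229

Under each hypothesis, the probability of the observed sequence is: P(data | r = 1) = (4/5)(4/5)(4/5)(4/5) = 0.4096; P(data | r = 2) = (3/5)(3/5)(3/5)(3/5) = 0.1296; P(data | r = 3) = (2/5)(2/5)(2/5)(2/5) = 0.0256.
The prior-weighted likelihoods are 1/3 · 0.4096 = 0.13653, 1/3 · 0.1296 = 0.0432, 1/3 · 0.0256 = 0.0085333; these sum to 0.18827.
Therefore the posterior P(r = 2 | data) = (0.0432) / (0.18827) = 0.22946.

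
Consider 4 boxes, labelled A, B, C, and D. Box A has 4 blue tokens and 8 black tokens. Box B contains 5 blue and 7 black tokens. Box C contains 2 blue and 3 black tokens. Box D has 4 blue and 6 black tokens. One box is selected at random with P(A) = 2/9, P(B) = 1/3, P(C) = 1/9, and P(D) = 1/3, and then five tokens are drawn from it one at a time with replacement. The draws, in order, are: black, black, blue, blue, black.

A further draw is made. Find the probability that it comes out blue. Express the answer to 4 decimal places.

0.3913

The likelihood of the observed sequence under each hypothesis: P(data | box A) = (8/12)(8/12)(4/12)(4/12)(8/12) = 0.032922; P(data | box B) = (7/12)(7/12)(5/12)(5/12)(7/12) = 0.034461; P(data | box C) = (3/5)(3/5)(2/5)(2/5)(3/5) = 0.03456; P(data | box D) = (6/10)(6/10)(4/10)(4/10)(6/10) = 0.03456.
The prior-weighted likelihoods are 2/9 · 0.032922 = 0.007316, 1/3 · 0.034461 = 0.011487, 1/9 · 0.03456 = 0.00384, 1/3 · 0.03456 = 0.01152; summing to 0.034163.
The posterior is then P(box A | data) = 0.21415, P(box B | data) = 0.33624, P(box C | data) = 0.1124, P(box D | data) = 0.33721.
So P(blue next | data) = Σ P(blue next | H) P(H | data) = (1/3)(0.21415) + (5/12)(0.33624) + (2/5)(0.1124) + (2/5)(0.33721) = 0.39133.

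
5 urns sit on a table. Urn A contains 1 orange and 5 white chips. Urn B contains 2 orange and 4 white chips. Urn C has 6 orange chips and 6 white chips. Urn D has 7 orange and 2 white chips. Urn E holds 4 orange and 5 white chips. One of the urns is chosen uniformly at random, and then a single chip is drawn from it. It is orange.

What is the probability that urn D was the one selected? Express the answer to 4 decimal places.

0.3500

Compute the likelihood of this draw for each case: P(data | urn A) = (1/6) = 1/6; P(data | urn B) = (2/6) = 1/3; P(data | urn C) = (6/12) = 1/2; P(data | urn D) = (7/9) = 7/9; P(data | urn E) = (4/9) = 4/9.
Multiplying each by its prior: 1/5 · 1/6 = 1/30, 1/5 · 1/3 = 1/15, 1/5 · 1/2 = 1/10, 1/5 · 7/9 = 7/45, 1/5 · 4/9 = 4/45; these sum to 4/9.
By Bayes' rule, P(urn D | data) = (7/45) / (4/9) = 7/20.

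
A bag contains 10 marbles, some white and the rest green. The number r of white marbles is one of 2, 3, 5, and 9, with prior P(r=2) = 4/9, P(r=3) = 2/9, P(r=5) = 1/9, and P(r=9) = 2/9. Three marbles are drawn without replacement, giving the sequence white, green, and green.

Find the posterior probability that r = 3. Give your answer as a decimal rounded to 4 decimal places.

For each hypothesis, P(data | H) works out to: P(data | r = 2) = (2/10)(8/9)(7/8) = 7/45; P(data | r = 3) = (3/10)(7/9)(6/8) = 7/40; P(data | r = 5) = (5/10)(5/9)(4/8) = 5/36; P(data | r = 9) = (9/10)(1/9)(0/8) = 0.
Multiplying each by its prior: 4/9 · 7/45 = 28/405, 2/9 · 7/40 = 7/180, 1/9 · 5/36 = 5/324, 2/9 · 0 = 0; summing to 10/81.
So P(r = 3 | data) = (7/180) / (10/81) = 63/200.

0.3150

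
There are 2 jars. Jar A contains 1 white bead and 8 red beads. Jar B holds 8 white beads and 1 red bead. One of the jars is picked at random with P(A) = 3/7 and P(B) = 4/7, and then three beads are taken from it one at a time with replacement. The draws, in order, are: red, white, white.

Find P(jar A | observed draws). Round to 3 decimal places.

Compute the likelihood of the observed sequence for each case: P(data | jar A) = (8/9)(1/9)(1/9) = 0.010974; P(data | jar B) = (1/9)(8/9)(8/9) = 0.087791.
Weighting by the prior gives 3/7 · 0.010974 = 0.0047031, 4/7 · 0.087791 = 0.050167; summing to 0.05487.
By Bayes' rule, P(jar A | data) = (0.0047031) / (0.05487) = 0.085714.

0.086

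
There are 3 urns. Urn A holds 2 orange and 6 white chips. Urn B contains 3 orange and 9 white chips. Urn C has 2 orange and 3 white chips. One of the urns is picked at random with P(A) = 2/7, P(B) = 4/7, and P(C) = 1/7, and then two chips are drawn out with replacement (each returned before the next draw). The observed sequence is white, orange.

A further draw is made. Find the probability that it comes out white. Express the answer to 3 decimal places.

0.724

Compute the likelihood of the observed sequence for each case: P(data | urn A) = (6/8)(2/8) = 3/16; P(data | urn B) = (9/12)(3/12) = 3/16; P(data | urn C) = (3/5)(2/5) = 6/25.
The prior-weighted likelihoods are 2/7 · 3/16 = 3/56, 4/7 · 3/16 = 3/28, 1/7 · 6/25 = 6/175; with total 39/200.
The posterior is then P(urn A | data) = 0.27473, P(urn B | data) = 0.54945, P(urn C | data) = 0.17582.
The predictive probability is P(white next | data) = (3/4)(0.27473) + (3/4)(0.54945) + (3/5)(0.17582) = 0.72363.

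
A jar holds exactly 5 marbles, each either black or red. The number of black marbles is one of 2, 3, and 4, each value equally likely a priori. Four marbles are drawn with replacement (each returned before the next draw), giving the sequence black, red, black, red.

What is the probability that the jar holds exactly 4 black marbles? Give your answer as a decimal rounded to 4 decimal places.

The likelihood of the observed sequence under each hypothesis: P(data | r = 2) = (2/5)(3/5)(2/5)(3/5) = 0.0576; P(data | r = 3) = (3/5)(2/5)(3/5)(2/5) = 0.0576; P(data | r = 4) = (4/5)(1/5)(4/5)(1/5) = 0.0256.
Weighting by the prior gives 1/3 · 0.0576 = 0.0192, 1/3 · 0.0576 = 0.0192, 1/3 · 0.0256 = 0.0085333; summing to 0.046933.
Hence P(r = 4 | data) = (0.0085333) / (0.046933) = 0.18182.

0.1818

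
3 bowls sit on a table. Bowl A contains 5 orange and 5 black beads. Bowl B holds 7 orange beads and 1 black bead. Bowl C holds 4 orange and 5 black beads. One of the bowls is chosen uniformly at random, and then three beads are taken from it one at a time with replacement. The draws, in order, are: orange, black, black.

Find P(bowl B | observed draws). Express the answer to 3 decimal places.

For each hypothesis, P(data | H) works out to: P(data | bowl A) = (5/10)(5/10)(5/10) = 0.125; P(data | bowl B) = (7/8)(1/8)(1/8) = 0.013672; P(data | bowl C) = (4/9)(5/9)(5/9) = 0.13717.
The prior-weighted likelihoods are 1/3 · 0.125 = 0.041667, 1/3 · 0.013672 = 0.0045573, 1/3 · 0.13717 = 0.045725; summing to 0.091949.
Hence P(bowl B | data) = (0.0045573) / (0.091949) = 0.049563.

0.050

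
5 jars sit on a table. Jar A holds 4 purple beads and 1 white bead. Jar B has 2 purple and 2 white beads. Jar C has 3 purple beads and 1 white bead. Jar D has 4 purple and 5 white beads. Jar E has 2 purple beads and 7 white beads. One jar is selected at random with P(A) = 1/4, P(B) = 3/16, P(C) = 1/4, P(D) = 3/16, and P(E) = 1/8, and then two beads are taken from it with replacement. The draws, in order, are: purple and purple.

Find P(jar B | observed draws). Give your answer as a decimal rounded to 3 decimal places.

0.120

Compute the likelihood of the observed sequence for each case: P(data | jar A) = (4/5)(4/5) = 0.64; P(data | jar B) = (2/4)(2/4) = 0.25; P(data | jar C) = (3/4)(3/4) = 0.5625; P(data | jar D) = (4/9)(4/9) = 0.19753; P(data | jar E) = (2/9)(2/9) = 0.049383.
Weighting by the prior gives 1/4 · 0.64 = 0.16, 3/16 · 0.25 = 0.046875, 1/4 · 0.5625 = 0.14062, 3/16 · 0.19753 = 0.037037, 1/8 · 0.049383 = 0.0061728; these sum to 0.39071.
Hence P(jar B | data) = (0.046875) / (0.39071) = 0.11997.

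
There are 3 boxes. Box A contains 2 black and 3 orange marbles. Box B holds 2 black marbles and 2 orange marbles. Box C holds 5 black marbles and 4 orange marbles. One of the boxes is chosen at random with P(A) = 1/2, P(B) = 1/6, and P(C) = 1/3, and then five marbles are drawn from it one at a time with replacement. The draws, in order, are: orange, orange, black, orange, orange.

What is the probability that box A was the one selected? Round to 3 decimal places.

0.676

For each hypothesis, P(data | H) works out to: P(data | box A) = (3/5)(3/5)(2/5)(3/5)(3/5) = 0.05184; P(data | box B) = (2/4)(2/4)(2/4)(2/4)(2/4) = 0.03125; P(data | box C) = (4/9)(4/9)(5/9)(4/9)(4/9) = 0.021677.
Multiplying each by its prior: 1/2 · 0.05184 = 0.02592, 1/6 · 0.03125 = 0.0052083, 1/3 · 0.021677 = 0.0072256; with total 0.038354.
So P(box A | data) = (0.02592) / (0.038354) = 0.67581.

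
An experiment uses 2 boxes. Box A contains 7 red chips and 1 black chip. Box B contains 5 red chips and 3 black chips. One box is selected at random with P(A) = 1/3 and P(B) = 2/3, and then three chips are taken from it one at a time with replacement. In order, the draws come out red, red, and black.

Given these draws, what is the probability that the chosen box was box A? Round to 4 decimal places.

Compute the likelihood of the observed sequence for each case: P(data | box A) = (7/8)(7/8)(1/8) = 0.095703; P(data | box B) = (5/8)(5/8)(3/8) = 0.14648.
Weighting by the prior gives 1/3 · 0.095703 = 0.031901, 2/3 · 0.14648 = 0.097656; summing to 0.12956.
By Bayes' rule, P(box A | data) = (0.031901) / (0.12956) = 0.24623.

0.2462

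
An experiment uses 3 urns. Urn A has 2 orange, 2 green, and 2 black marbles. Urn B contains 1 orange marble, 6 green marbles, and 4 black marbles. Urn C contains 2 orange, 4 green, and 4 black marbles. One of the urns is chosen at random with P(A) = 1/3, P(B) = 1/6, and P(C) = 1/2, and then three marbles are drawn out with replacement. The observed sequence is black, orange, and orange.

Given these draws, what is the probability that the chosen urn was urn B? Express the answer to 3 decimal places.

Under each hypothesis, the probability of the observed sequence is: P(data | urn A) = (2/6)(2/6)(2/6) = 0.037037; P(data | urn B) = (4/11)(1/11)(1/11) = 0.0030053; P(data | urn C) = (4/10)(2/10)(2/10) = 0.016.
The prior-weighted likelihoods are 1/3 · 0.037037 = 0.012346, 1/6 · 0.0030053 = 0.00050088, 1/2 · 0.016 = 0.008; with total 0.020847.
Hence P(urn B | data) = (0.00050088) / (0.020847) = 0.024027.

0.024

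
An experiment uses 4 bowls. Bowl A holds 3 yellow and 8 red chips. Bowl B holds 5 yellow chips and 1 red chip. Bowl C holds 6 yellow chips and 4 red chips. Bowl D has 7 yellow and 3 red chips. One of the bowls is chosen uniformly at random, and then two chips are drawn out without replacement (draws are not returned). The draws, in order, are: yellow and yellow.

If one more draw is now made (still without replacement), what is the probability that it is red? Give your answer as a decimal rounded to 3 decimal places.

The likelihood of the observed sequence under each hypothesis: P(data | bowl A) = (3/11)(2/10) = 3/55; P(data | bowl B) = (5/6)(4/5) = 2/3; P(data | bowl C) = (6/10)(5/9) = 1/3; P(data | bowl D) = (7/10)(6/9) = 7/15.
Multiplying each by its prior: 1/4 · 3/55 = 3/220, 1/4 · 2/3 = 1/6, 1/4 · 1/3 = 1/12, 1/4 · 7/15 = 7/60; summing to 251/660.
Normalising, the posterior is P(bowl A | data) = 0.035857, P(bowl B | data) = 0.43825, P(bowl C | data) = 0.21912, P(bowl D | data) = 0.30677.
Averaging over the posterior, P(red next | data) = (8/9)(0.035857) + (1/4)(0.43825) + (1/2)(0.21912) + (3/8)(0.30677) = 0.36604.

0.366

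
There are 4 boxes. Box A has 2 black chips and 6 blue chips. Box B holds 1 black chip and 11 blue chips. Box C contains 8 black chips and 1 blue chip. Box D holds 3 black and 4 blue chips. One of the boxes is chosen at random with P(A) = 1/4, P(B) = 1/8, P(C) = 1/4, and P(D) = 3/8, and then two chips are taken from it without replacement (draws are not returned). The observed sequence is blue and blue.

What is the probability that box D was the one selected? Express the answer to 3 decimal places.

Under each hypothesis, the probability of the observed sequence is: P(data | box A) = (6/8)(5/7) = 15/28; P(data | box B) = (11/12)(10/11) = 5/6; P(data | box C) = (1/9)(0/8) = 0; P(data | box D) = (4/7)(3/6) = 2/7.
The prior-weighted likelihoods are 1/4 · 15/28 = 15/112, 1/8 · 5/6 = 5/48, 1/4 · 0 = 0, 3/8 · 2/7 = 3/28; summing to 29/84.
Therefore the posterior P(box D | data) = (3/28) / (29/84) = 9/29.

0.310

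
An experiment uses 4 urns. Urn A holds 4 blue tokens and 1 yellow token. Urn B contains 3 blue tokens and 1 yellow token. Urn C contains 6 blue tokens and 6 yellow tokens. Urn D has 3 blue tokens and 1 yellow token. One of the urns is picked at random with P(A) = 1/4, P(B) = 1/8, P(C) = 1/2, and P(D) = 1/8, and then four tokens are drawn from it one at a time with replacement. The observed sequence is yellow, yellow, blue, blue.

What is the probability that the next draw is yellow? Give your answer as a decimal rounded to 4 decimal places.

0.4113

The likelihood of the observed sequence under each hypothesis: P(data | urn A) = (1/5)(1/5)(4/5)(4/5) = 0.0256; P(data | urn B) = (1/4)(1/4)(3/4)(3/4) = 0.035156; P(data | urn C) = (6/12)(6/12)(6/12)(6/12) = 0.0625; P(data | urn D) = (1/4)(1/4)(3/4)(3/4) = 0.035156.
Multiplying each by its prior: 1/4 · 0.0256 = 0.0064, 1/8 · 0.035156 = 0.0043945, 1/2 · 0.0625 = 0.03125, 1/8 · 0.035156 = 0.0043945; these sum to 0.046439.
Dividing through by the total gives posterior P(urn A | data) = 0.13782, P(urn B | data) = 0.09463, P(urn C | data) = 0.67292, P(urn D | data) = 0.09463.
So P(yellow next | data) = Σ P(yellow next | H) P(H | data) = (1/5)(0.13782) + (1/4)(0.09463) + (1/2)(0.67292) + (1/4)(0.09463) = 0.41134.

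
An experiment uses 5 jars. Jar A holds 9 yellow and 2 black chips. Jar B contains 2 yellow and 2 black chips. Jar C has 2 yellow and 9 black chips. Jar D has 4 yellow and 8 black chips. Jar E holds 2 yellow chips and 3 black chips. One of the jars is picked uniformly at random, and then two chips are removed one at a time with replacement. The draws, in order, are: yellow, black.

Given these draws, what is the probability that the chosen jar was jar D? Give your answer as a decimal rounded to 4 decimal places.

0.2201

For each hypothesis, P(data | H) works out to: P(data | jar A) = (9/11)(2/11) = 0.14876; P(data | jar B) = (2/4)(2/4) = 0.25; P(data | jar C) = (2/11)(9/11) = 0.14876; P(data | jar D) = (4/12)(8/12) = 0.22222; P(data | jar E) = (2/5)(3/5) = 0.24.
Weighting by the prior gives 1/5 · 0.14876 = 0.029752, 1/5 · 0.25 = 0.05, 1/5 · 0.14876 = 0.029752, 1/5 · 0.22222 = 0.044444, 1/5 · 0.24 = 0.048; these sum to 0.20195.
By Bayes' rule, P(jar D | data) = (0.044444) / (0.20195) = 0.22008.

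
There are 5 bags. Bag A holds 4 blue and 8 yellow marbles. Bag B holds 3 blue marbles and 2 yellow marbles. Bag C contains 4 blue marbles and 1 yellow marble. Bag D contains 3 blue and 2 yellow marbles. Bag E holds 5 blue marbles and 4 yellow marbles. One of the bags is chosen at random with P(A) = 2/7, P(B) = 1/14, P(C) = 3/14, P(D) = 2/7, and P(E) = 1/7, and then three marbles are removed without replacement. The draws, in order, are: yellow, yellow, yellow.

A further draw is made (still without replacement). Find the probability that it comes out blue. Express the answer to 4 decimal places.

0.4777

Compute the likelihood of the observed sequence for each case: P(data | bag A) = (8/12)(7/11)(6/10) = 0.25455; P(data | bag B) = (2/5)(1/4)(0/3) = 0; P(data | bag C) = (1/5)(0/4) = 0; P(data | bag D) = (2/5)(1/4)(0/3) = 0; P(data | bag E) = (4/9)(3/8)(2/7) = 0.047619.
The prior-weighted likelihoods are 2/7 · 0.25455 = 0.072727, 1/14 · 0 = 0, 3/14 · 0 = 0, 2/7 · 0 = 0, 1/7 · 0.047619 = 0.0068027; summing to 0.07953.
Dividing through by the total gives posterior P(bag A | data) = 0.91446, P(bag B | data) = 0, P(bag C | data) = 0, P(bag D | data) = 0, P(bag E | data) = 0.085537.
The predictive probability is P(blue next | data) = (4/9)(0.91446) + (5/6)(0.085537) = 0.47771.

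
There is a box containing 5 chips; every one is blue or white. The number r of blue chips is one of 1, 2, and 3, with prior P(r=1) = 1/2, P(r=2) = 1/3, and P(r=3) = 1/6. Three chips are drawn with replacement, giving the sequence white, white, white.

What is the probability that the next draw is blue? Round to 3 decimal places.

0.255

Compute the likelihood of the observed sequence for each case: P(data | r = 1) = (4/5)(4/5)(4/5) = 64/125; P(data | r = 2) = (3/5)(3/5)(3/5) = 27/125; P(data | r = 3) = (2/5)(2/5)(2/5) = 8/125.
Weighting by the prior gives 1/2 · 64/125 = 32/125, 1/3 · 27/125 = 9/125, 1/6 · 8/125 = 4/375; these sum to 127/375.
The posterior is then P(r = 1 | data) = 96/127, P(r = 2 | data) = 27/127, P(r = 3 | data) = 4/127.
So P(blue next | data) = Σ P(blue next | H) P(H | data) = (1/5)(96/127) + (2/5)(27/127) + (3/5)(4/127) = 162/635.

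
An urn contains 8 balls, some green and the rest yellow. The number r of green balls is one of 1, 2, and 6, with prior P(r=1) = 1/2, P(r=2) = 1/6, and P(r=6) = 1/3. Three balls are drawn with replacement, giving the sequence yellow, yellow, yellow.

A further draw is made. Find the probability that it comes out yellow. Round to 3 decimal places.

0.846

Under each hypothesis, the probability of the observed sequence is: P(data | r = 1) = (7/8)(7/8)(7/8) = 0.66992; P(data | r = 2) = (6/8)(6/8)(6/8) = 0.42188; P(data | r = 6) = (2/8)(2/8)(2/8) = 0.015625.
Weighting by the prior gives 1/2 · 0.66992 = 0.33496, 1/6 · 0.42188 = 0.070312, 1/3 · 0.015625 = 0.0052083; with total 0.41048.
Normalising, the posterior is P(r = 1 | data) = 0.81602, P(r = 2 | data) = 0.17129, P(r = 6 | data) = 0.012688.
The predictive probability is P(yellow next | data) = (7/8)(0.81602) + (3/4)(0.17129) + (1/4)(0.012688) = 0.84566.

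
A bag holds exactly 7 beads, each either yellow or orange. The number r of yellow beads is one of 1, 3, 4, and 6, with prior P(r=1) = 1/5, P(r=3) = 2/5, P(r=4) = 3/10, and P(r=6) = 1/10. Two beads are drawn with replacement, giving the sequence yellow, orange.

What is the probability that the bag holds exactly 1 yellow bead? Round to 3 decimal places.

0.118

For each hypothesis, P(data | H) works out to: P(data | r = 1) = (1/7)(6/7) = 6/49; P(data | r = 3) = (3/7)(4/7) = 12/49; P(data | r = 4) = (4/7)(3/7) = 12/49; P(data | r = 6) = (6/7)(1/7) = 6/49.
The prior-weighted likelihoods are 1/5 · 6/49 = 6/245, 2/5 · 12/49 = 24/245, 3/10 · 12/49 = 18/245, 1/10 · 6/49 = 3/245; these sum to 51/245.
By Bayes' rule, P(r = 1 | data) = (6/245) / (51/245) = 2/17.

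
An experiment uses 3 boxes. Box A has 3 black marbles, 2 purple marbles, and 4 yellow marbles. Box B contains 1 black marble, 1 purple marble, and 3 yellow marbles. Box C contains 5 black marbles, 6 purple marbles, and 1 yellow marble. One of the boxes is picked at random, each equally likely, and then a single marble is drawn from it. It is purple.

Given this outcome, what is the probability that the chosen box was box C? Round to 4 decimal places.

0.5422

The likelihood of this draw under each hypothesis: P(data | box A) = (2/9) = 2/9; P(data | box B) = (1/5) = 1/5; P(data | box C) = (6/12) = 1/2.
Multiplying each by its prior: 1/3 · 2/9 = 2/27, 1/3 · 1/5 = 1/15, 1/3 · 1/2 = 1/6; these sum to 83/270.
Therefore the posterior P(box C | data) = (1/6) / (83/270) = 45/83.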